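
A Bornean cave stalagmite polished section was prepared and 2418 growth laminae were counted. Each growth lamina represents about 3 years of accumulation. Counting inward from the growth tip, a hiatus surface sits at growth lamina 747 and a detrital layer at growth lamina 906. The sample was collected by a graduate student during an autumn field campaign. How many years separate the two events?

477 yr

The two markers are separated by 906 − 747 = 159 growth laminae.
159 growth laminae at 3 years each span 159 × 3 = 477 years.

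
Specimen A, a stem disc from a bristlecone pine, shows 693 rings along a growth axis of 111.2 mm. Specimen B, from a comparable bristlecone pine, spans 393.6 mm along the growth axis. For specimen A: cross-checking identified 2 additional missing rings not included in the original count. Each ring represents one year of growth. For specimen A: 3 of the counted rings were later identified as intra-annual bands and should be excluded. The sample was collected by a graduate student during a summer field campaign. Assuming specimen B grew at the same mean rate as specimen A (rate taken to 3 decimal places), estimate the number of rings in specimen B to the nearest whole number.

Specimen A: after corrections the count is 693 − 3 + 2 = 692 rings.
A: 111.2 mm over 692 years gives 111.2 / 692 ≈ 0.161 mm/yr.
For B, 393.6 / 0.161 = 2444.72 years ≈ 2445 rings.

2445 rings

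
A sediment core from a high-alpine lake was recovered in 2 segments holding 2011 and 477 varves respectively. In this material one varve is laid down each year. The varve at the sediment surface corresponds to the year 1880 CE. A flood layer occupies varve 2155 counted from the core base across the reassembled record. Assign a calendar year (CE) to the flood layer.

Total varves = 2011 + 477 = 2488.
2488 − 2155 = 333 varves lie beyond the flood layer toward the sediment surface.
Counting back 333 years from 1880 CE places the flood layer in 1880 − 333 = 1547 CE.

1547 CE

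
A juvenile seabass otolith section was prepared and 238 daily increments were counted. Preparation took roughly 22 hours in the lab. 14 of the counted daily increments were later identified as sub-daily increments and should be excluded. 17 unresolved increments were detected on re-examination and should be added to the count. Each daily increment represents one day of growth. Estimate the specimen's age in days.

True daily increment count = 238 − 14 + 17 = 241.
At one daily increment per day, that is 241 days.

241 days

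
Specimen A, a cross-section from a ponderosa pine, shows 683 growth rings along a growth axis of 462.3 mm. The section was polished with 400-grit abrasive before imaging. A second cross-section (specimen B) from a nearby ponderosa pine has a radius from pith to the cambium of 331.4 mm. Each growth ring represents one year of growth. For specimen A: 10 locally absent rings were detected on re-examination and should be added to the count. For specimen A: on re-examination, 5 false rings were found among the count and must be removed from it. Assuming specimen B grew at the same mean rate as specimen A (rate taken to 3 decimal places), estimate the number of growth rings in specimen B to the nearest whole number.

493 growth rings

Specimen A: correcting the raw count gives 683 − 5 + 10 = 688 true growth rings.
A: Extension rate ≈ 462.3 / 688 = 0.672 mm per year.
Specimen B: 331.4 mm / 0.672 mm per year = 493.15 years ≈ 493 growth rings.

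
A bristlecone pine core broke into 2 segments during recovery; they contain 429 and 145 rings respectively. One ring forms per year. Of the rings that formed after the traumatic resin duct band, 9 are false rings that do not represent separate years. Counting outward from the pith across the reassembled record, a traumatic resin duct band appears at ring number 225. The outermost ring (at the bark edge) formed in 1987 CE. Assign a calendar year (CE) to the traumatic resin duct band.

1647 CE

Total rings = 429 + 145 = 574.
Between ring 225 and the bark edge there are 574 − 225 = 349 rings.
Removing the 9 false rings leaves 349 − 9 = 340 true rings beyond the traumatic resin duct band.
The ring at the bark edge is 1987 CE, so the traumatic resin duct band dates to 1987 − 340 = 1647 CE.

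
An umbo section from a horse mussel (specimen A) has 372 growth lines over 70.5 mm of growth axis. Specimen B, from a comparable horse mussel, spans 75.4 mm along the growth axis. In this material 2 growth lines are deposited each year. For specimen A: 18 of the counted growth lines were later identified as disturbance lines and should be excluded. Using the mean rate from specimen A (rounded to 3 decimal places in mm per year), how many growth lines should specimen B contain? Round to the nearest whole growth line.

379 growth lines

Specimen A: correcting the raw count gives 372 − 18 = 354 true growth lines.
Specimen A: 354 growth lines at 2 per year is 354 / 2 = 177 years.
A: Mean rate = 70.5 mm / 177 years ≈ 0.398 mm per year.
For B, 75.4 / 0.398 = 189.45 years; at 2 growth lines per year that is 189.45 × 2 ≈ 379 growth lines.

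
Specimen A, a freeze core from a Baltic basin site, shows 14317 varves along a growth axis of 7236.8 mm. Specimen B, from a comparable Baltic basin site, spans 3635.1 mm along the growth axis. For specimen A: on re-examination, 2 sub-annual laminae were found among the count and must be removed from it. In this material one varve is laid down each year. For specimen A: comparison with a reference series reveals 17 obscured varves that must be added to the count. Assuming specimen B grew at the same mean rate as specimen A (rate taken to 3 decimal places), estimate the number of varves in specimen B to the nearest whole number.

Specimen A: correcting the raw count gives 14317 − 2 + 17 = 14332 true varves.
A: Extension rate ≈ 7236.8 / 14332 = 0.505 mm per year.
Specimen B: 3635.1 mm / 0.505 mm per year = 7198.22 years ≈ 7198 varves.

7198 varves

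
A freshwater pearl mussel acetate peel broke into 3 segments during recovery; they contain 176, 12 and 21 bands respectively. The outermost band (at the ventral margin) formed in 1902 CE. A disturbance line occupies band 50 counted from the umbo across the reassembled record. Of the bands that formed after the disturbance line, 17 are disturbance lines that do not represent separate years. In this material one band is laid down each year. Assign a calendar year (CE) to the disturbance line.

1760 CE

Total bands = 176 + 12 + 21 = 209.
Between band 50 and the ventral margin there are 209 − 50 = 159 bands.
Excluding 17 false bands: 159 − 17 = 142.
1902 − 142 = 1760 CE.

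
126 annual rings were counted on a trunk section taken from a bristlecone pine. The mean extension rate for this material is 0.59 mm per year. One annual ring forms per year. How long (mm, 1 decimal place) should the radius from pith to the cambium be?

74.3 mm

126 years of growth are recorded.
126 years at 0.59 mm/year gives 0.59 × 126 = 74.3 mm.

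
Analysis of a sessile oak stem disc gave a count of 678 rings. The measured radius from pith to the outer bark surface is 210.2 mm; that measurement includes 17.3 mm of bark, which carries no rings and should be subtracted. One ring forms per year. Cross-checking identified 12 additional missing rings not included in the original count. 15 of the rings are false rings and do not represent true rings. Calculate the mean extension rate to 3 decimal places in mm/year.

0.286 mm/year

Adjusted count: 678 − 15 + 12 = 675 rings.
The growth record spans 210.2 − 17.3 = 192.9 mm.
Mean rate = 192.9 mm / 675 years ≈ 0.286 mm/year.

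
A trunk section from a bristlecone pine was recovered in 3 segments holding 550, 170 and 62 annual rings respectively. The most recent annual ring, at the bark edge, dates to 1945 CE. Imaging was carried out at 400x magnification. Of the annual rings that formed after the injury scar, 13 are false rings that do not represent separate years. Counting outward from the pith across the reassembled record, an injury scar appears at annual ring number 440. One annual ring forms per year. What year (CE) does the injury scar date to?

1616 CE

Total annual rings = 550 + 170 + 62 = 782.
782 − 440 = 342 annual rings lie beyond the injury scar toward the bark edge.
Removing the 13 false annual rings leaves 342 − 13 = 329 true annual rings beyond the injury scar.
Counting back 329 years from 1945 CE places the injury scar in 1945 − 329 = 1616 CE.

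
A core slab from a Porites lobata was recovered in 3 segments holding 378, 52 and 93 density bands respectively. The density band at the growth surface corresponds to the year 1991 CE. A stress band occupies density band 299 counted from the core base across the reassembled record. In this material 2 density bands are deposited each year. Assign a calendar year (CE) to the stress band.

1879 CE

Total density bands = 378 + 52 + 93 = 523.
Between density band 299 and the growth surface there are 523 − 299 = 224 density bands.
224 density bands at 2 per year is 224 / 2 = 112 years.
1991 − 112 = 1879 CE.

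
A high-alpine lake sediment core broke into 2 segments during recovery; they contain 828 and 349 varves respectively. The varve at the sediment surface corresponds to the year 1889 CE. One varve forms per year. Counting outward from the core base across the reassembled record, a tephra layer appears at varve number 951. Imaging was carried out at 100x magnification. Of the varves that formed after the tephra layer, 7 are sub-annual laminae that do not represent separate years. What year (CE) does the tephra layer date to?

Total varves = 828 + 349 = 1177.
The tephra layer sits at varve 951 from the core base, so 1177 − 951 = 226 varves formed after it.
Excluding 7 false varves: 226 − 7 = 219.
1889 − 219 = 1670 CE.

1670 CE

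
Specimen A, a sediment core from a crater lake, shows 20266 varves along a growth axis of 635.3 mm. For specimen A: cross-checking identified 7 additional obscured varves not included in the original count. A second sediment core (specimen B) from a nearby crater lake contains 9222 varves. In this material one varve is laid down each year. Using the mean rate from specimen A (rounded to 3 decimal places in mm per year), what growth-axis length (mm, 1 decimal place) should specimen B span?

285.9 mm

Specimen A: adjusted count: 20266 + 7 = 20273 varves.
A: Extension rate ≈ 635.3 / 20273 = 0.031 mm/year.
For B, 0.031 mm/year × 9222 years = 285.9 mm.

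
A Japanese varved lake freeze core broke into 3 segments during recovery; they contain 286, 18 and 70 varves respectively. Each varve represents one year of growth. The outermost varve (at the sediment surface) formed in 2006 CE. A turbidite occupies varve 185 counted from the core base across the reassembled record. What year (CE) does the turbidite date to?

1817 CE

Total varves = 286 + 18 + 70 = 374.
374 − 185 = 189 varves lie beyond the turbidite toward the sediment surface.
Counting back 189 years from 2006 CE places the turbidite in 2006 − 189 = 1817 CE.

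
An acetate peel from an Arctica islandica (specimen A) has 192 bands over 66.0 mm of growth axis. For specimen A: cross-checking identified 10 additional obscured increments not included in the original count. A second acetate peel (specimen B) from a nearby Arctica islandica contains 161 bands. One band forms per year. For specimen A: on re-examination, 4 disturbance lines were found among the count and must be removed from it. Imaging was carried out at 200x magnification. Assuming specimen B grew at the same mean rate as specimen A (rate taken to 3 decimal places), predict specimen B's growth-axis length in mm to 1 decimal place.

Specimen A: correcting the raw count gives 192 − 4 + 10 = 198 true bands.
A: Extension rate ≈ 66.0 / 198 = 0.333 mm per year.
B's length ≈ 0.333 × 161 = 53.6 mm.

53.6 mm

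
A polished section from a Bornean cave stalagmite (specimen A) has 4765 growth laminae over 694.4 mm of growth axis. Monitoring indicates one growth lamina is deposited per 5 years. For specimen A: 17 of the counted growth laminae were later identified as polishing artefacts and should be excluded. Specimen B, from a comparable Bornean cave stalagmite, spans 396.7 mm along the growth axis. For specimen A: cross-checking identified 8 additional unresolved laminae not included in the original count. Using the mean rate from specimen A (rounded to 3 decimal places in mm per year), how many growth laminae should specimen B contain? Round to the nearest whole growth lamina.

2736 growth laminae

Specimen A: true growth lamina count = 4765 − 17 + 8 = 4756.
Specimen A: multiplying by 5 years per growth lamina: 4756 × 5 = 23780 years.
A: 694.4 mm over 23780 years gives 694.4 / 23780 ≈ 0.029 mm/yr.
B spans 396.7 / 0.029 = 13679.31 years; at 5 years per growth lamina that is 13679.31 / 5 ≈ 2736 growth laminae.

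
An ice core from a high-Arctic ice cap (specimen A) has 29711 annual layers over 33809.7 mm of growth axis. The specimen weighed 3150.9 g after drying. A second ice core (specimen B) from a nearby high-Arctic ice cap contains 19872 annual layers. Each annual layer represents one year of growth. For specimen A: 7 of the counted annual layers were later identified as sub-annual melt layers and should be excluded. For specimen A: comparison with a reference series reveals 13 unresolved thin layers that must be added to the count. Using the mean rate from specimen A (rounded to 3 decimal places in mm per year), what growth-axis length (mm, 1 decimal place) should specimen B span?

Specimen A: correcting the raw count gives 29711 − 7 + 13 = 29717 true annual layers.
A: Extension rate ≈ 33809.7 / 29717 = 1.138 mm/year.
Length of B = 1.138 × 19872 = 22614.3 mm.

22614.3 mm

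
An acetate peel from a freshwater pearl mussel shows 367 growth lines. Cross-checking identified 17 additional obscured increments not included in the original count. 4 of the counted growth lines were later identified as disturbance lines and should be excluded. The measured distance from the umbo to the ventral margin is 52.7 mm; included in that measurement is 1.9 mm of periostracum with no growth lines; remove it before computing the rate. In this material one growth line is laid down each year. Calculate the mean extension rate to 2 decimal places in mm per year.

0.13 mm per year

After corrections the count is 367 − 4 + 17 = 380 growth lines.
Net length = 52.7 − 1.9 = 50.8 mm.
Mean rate = 50.8 mm / 380 years ≈ 0.13 mm per year.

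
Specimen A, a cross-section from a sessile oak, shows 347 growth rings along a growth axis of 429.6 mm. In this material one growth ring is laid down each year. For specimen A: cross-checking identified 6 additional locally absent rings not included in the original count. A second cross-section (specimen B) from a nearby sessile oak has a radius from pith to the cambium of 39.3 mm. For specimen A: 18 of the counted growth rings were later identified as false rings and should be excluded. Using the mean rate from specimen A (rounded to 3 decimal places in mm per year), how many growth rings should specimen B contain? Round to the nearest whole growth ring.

Specimen A: adjusted count: 347 − 18 + 6 = 335 growth rings.
A: 429.6 mm over 335 years gives 429.6 / 335 ≈ 1.282 mm/year.
B spans 39.3 / 1.282 = 30.66 years ≈ 31 growth rings.

31 growth rings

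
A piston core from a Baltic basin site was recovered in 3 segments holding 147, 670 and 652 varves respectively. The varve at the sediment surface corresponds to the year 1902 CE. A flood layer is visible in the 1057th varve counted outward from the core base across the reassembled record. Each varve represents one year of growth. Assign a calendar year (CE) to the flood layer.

1490 CE

Total varves = 147 + 670 + 652 = 1469.
Between varve 1057 and the sediment surface there are 1469 − 1057 = 412 varves.
Counting back 412 years from 1902 CE places the flood layer in 1902 − 412 = 1490 CE.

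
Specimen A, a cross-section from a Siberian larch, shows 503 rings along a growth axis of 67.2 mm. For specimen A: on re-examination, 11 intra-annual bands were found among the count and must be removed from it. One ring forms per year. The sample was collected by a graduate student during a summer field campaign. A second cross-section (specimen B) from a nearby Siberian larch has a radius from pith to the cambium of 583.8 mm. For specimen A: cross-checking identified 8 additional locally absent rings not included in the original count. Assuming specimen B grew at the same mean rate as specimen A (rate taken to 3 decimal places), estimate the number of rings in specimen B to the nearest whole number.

Specimen A: correcting the raw count gives 503 − 11 + 8 = 500 true rings.
A: 67.2 mm over 500 years gives 67.2 / 500 ≈ 0.134 mm/yr.
For B, 583.8 / 0.134 = 4356.72 years ≈ 4357 rings.

4357 rings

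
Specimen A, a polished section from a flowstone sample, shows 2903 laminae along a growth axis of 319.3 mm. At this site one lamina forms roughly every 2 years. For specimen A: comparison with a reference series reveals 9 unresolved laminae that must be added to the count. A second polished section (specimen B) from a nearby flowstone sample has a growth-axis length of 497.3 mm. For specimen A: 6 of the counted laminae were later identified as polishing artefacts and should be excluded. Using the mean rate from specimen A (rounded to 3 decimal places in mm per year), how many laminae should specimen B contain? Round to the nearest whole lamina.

4521 laminae

Specimen A: true lamina count = 2903 − 6 + 9 = 2906.
Specimen A: at 2 years per lamina, 2906 × 2 = 5812 years.
A: Mean rate = 319.3 mm / 5812 years ≈ 0.055 mm/year.
Specimen B: 497.3 mm / 0.055 mm per year = 9041.82 years; at 2 years per lamina that is 9041.82 / 2 ≈ 4521 laminae.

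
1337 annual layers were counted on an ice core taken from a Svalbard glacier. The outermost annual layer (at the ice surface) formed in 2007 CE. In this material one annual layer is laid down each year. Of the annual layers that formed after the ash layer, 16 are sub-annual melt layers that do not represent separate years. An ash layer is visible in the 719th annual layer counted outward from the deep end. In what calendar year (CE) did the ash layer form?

1337 − 719 = 618 annual layers lie beyond the ash layer toward the ice surface.
Removing the 16 false annual layers leaves 618 − 16 = 602 true annual layers beyond the ash layer.
The annual layer at the ice surface is 2007 CE, so the ash layer dates to 2007 − 602 = 1405 CE.

1405 CE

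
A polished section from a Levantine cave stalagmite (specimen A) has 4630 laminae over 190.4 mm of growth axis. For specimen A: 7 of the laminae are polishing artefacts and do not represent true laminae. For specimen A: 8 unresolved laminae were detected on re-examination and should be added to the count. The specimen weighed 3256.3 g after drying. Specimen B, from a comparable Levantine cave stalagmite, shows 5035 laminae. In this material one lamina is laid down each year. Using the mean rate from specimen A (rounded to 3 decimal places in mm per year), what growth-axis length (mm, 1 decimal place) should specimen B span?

206.4 mm

Specimen A: correcting the raw count gives 4630 − 7 + 8 = 4631 true laminae.
A: Mean rate = 190.4 mm / 4631 years ≈ 0.041 mm per year.
B's length ≈ 0.041 × 5035 = 206.4 mm.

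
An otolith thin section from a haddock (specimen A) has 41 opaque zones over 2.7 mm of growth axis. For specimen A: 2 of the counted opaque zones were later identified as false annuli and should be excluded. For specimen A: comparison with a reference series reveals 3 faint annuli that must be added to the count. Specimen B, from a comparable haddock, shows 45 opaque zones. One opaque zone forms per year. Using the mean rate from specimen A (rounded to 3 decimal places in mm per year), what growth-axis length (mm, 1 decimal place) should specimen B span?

2.9 mm

Specimen A: adjusted count: 41 − 2 + 3 = 42 opaque zones.
A: 2.7 mm over 42 years gives 2.7 / 42 ≈ 0.064 mm/yr.
B's length ≈ 0.064 × 45 = 2.9 mm.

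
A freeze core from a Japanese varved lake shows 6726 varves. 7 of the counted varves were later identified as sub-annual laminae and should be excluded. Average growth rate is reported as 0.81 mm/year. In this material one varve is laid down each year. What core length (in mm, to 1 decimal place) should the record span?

5442.4 mm

Correcting the raw count gives 6726 − 7 = 6719 true varves.
Length ≈ 0.81 × 6719 = 5442.4 mm.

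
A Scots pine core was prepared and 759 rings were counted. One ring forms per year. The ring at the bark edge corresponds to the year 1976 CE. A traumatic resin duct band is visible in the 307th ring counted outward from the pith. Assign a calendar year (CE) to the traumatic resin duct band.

1524 CE

Between ring 307 and the bark edge there are 759 − 307 = 452 rings.
1976 − 452 = 1524 CE.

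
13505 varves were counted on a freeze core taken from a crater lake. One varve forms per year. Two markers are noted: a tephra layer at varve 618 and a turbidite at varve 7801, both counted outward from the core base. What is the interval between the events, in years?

7183 yr

7801 − 618 = 7183 varves lie between the two events.
At one varve per year, 7183 years elapsed between them.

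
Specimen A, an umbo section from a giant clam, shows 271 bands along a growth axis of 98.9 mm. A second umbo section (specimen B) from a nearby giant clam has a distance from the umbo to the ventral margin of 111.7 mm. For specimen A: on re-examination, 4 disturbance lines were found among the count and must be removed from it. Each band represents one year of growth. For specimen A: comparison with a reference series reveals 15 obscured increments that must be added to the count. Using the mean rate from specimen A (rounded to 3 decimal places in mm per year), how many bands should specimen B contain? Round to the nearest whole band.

Specimen A: true band count = 271 − 4 + 15 = 282.
A: Extension rate ≈ 98.9 / 282 = 0.351 mm/year.
For B, 111.7 / 0.351 = 318.23 years ≈ 318 bands.

318 bands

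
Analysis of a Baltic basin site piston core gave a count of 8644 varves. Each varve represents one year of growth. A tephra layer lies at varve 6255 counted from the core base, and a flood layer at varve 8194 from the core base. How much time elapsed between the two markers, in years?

8194 − 6255 = 1939 varves lie between the two events.
At one varve per year, 1939 years elapsed between them.

1939 yr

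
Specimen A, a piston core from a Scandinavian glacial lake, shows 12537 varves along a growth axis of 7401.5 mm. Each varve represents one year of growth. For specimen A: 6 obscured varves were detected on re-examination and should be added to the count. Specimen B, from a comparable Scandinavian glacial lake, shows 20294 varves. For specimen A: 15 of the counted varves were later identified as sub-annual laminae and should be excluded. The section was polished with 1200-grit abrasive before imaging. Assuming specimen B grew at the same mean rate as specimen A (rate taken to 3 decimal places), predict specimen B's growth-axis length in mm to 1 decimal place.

11993.8 mm

Specimen A: true varve count = 12537 − 15 + 6 = 12528.
A: Extension rate ≈ 7401.5 / 12528 = 0.591 mm/yr.
Length of B = 0.591 × 20294 = 11993.8 mm.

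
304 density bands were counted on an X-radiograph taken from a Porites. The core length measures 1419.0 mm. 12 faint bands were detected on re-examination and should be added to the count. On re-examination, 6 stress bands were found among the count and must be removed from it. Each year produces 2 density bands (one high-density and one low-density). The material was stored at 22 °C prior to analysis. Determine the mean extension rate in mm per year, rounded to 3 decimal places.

After corrections the count is 304 − 6 + 12 = 310 density bands.
310 density bands at 2 per year is 310 / 2 = 155 years.
1419.0 mm over 155 years gives 1419.0 / 155 ≈ 9.155 mm per year.

9.155 mm per year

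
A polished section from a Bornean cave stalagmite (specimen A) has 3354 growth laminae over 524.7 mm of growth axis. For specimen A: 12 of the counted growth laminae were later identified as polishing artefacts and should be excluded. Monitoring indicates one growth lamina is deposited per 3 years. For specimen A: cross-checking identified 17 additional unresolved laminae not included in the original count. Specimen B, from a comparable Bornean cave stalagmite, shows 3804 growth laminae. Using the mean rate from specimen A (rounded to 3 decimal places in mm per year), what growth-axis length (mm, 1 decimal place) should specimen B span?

Specimen A: correcting the raw count gives 3354 − 12 + 17 = 3359 true growth laminae.
Specimen A: multiplying by 3 years per growth lamina: 3359 × 3 = 10077 years.
A: Extension rate ≈ 524.7 / 10077 = 0.052 mm per year.
Specimen B: at 3 years per growth lamina, 3804 × 3 = 11412 years. For B, 0.052 mm/year × 11412 years = 593.4 mm.

593.4 mm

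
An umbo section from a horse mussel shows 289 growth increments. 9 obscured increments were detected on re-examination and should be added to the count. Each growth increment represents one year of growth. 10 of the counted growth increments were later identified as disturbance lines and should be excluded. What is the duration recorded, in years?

288 years

Correcting the raw count gives 289 − 10 + 9 = 288 true growth increments.
At one growth increment per year, that is 288 years.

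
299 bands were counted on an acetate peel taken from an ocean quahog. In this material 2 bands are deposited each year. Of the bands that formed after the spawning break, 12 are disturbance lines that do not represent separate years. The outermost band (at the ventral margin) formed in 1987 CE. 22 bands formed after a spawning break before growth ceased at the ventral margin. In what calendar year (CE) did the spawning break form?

There are 22 bands younger than the spawning break.
Removing the 12 false bands leaves 22 − 12 = 10 true bands beyond the spawning break.
10 bands at 2 per year is 10 / 2 = 5 years.
The band at the ventral margin is 1987 CE, so the spawning break dates to 1987 − 5 = 1982 CE.

1982 CE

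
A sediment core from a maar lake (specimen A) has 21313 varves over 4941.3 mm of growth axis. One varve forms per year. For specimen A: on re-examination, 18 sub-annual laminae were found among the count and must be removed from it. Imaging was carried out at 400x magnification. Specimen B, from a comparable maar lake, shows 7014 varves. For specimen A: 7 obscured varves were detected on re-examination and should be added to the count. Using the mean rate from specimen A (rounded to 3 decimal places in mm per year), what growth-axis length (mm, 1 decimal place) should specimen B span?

Specimen A: after corrections the count is 21313 − 18 + 7 = 21302 varves.
A: 4941.3 mm over 21302 years gives 4941.3 / 21302 ≈ 0.232 mm per year.
For B, 0.232 mm/year × 7014 years = 1627.2 mm.

1627.2 mm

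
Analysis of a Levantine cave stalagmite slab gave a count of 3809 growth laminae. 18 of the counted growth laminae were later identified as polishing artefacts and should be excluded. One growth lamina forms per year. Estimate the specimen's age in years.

3791 yr

Adjusted count: 3809 − 18 = 3791 growth laminae.
At one growth lamina per year, that is 3791 years.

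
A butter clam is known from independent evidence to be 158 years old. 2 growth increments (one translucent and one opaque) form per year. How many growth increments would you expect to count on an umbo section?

With 2 growth increments per year, 158 years would produce 158 × 2 = 316 growth increments.
So 316 growth increments should be present.

316 growth increments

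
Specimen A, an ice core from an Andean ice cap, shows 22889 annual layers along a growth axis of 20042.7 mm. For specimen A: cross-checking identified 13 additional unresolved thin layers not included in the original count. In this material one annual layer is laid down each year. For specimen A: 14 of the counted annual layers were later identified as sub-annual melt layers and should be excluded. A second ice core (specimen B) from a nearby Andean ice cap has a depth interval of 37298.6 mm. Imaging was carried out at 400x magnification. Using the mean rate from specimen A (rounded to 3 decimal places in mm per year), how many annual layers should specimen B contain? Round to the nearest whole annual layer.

Specimen A: adjusted count: 22889 − 14 + 13 = 22888 annual layers.
A: Extension rate ≈ 20042.7 / 22888 = 0.876 mm per year.
B spans 37298.6 / 0.876 = 42578.31 years ≈ 42578 annual layers.

42578 annual layers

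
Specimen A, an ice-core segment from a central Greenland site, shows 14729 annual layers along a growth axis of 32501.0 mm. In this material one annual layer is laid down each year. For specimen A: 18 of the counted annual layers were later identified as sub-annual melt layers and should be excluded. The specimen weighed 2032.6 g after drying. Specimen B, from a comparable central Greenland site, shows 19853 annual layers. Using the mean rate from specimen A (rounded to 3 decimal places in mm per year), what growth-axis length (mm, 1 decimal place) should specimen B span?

Specimen A: after corrections the count is 14729 − 18 = 14711 annual layers.
A: Extension rate ≈ 32501.0 / 14711 = 2.209 mm/yr.
B's length ≈ 2.209 × 19853 = 43855.3 mm.

43855.3 mm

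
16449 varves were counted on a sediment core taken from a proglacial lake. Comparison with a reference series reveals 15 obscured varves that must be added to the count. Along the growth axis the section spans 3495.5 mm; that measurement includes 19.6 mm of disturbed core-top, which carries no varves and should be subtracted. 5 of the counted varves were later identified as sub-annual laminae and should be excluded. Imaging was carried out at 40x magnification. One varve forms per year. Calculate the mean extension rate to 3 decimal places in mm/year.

0.211 mm/year

Adjusted count: 16449 − 5 + 15 = 16459 varves.
Removing the 19.6 mm offcut leaves 3495.5 − 19.6 = 3475.9 mm.
Mean rate = 3475.9 mm / 16459 years ≈ 0.211 mm/year.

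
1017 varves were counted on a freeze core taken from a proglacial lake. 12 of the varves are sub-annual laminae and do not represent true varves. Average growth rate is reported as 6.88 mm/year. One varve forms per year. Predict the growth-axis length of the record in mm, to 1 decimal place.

Correcting the raw count gives 1017 − 12 = 1005 true varves.
Length ≈ 6.88 × 1005 = 6914.4 mm.

6914.4 mm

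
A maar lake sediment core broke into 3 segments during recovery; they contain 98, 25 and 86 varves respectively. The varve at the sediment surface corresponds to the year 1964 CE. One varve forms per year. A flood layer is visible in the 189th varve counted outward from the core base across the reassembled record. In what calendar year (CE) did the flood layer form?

1944 CE

Total varves = 98 + 25 + 86 = 209.
Between varve 189 and the sediment surface there are 209 − 189 = 20 varves.
1964 − 20 = 1944 CE.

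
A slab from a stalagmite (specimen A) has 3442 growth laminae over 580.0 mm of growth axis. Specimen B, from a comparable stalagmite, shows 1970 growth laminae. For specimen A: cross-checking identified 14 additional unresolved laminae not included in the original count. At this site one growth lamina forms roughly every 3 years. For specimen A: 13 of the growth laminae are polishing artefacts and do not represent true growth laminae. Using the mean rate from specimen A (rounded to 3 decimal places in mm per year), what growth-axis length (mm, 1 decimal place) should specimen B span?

331.0 mm

Specimen A: true growth lamina count = 3442 − 13 + 14 = 3443.
Specimen A: 3443 growth laminae at 3 years each span 3443 × 3 = 10329 years.
A: Extension rate ≈ 580.0 / 10329 = 0.056 mm/year.
Specimen B: at 3 years per growth lamina, 1970 × 3 = 5910 years. For B, 0.056 mm/year × 5910 years = 331.0 mm.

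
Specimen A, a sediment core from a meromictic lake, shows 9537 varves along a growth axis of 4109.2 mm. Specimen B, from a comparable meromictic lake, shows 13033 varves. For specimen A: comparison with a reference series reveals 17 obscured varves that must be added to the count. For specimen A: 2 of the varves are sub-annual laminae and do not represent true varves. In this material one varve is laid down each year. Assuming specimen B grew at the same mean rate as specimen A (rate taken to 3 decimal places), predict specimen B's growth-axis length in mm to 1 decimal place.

Specimen A: true varve count = 9537 − 2 + 17 = 9552.
A: Mean rate = 4109.2 mm / 9552 years ≈ 0.430 mm/year.
For B, 0.430 mm/year × 13033 years = 5604.2 mm.

5604.2 mm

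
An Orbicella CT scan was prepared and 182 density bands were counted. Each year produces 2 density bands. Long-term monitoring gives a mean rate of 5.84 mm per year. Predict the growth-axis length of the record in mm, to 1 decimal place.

With 2 density bands per year, 182 / 2 = 91 years.
Predicted length = 5.84 mm/year × 91 years = 531.4 mm.

531.4 mm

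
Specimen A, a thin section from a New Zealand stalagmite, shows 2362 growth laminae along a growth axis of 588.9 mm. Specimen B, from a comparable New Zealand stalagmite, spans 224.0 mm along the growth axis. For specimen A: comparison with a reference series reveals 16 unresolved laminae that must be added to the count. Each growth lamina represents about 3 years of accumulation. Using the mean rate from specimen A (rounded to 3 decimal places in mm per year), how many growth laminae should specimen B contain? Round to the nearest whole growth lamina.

900 growth laminae

Specimen A: adjusted count: 2362 + 16 = 2378 growth laminae.
Specimen A: at 3 years per growth lamina, 2378 × 3 = 7134 years.
A: 588.9 mm over 7134 years gives 588.9 / 7134 ≈ 0.083 mm/year.
Specimen B: 224.0 mm / 0.083 mm per year = 2698.80 years; at 3 years per growth lamina that is 2698.80 / 3 ≈ 900 growth laminae.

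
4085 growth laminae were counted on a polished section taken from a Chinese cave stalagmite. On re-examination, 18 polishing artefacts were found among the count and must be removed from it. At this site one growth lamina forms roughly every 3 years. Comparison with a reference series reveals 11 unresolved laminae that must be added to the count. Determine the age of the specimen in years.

After corrections the count is 4085 − 18 + 11 = 4078 growth laminae.
At 3 years per growth lamina, 4078 × 3 = 12234 years.

12234 yr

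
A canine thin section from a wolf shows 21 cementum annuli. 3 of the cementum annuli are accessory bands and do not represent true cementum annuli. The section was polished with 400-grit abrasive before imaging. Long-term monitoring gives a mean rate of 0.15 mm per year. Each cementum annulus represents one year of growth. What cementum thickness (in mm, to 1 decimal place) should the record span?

After corrections the count is 21 − 3 = 18 cementum annuli.
18 years at 0.15 mm/year gives 0.15 × 18 = 2.7 mm.

2.7 mm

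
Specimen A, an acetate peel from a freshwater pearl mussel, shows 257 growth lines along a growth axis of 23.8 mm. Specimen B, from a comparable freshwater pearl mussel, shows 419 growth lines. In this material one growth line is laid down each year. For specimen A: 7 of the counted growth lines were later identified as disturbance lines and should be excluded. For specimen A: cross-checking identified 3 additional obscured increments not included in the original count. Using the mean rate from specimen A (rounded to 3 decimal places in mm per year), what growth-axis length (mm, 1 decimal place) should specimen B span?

39.4 mm

Specimen A: adjusted count: 257 − 7 + 3 = 253 growth lines.
A: Mean rate = 23.8 mm / 253 years ≈ 0.094 mm/yr.
Length of B = 0.094 × 419 = 39.4 mm.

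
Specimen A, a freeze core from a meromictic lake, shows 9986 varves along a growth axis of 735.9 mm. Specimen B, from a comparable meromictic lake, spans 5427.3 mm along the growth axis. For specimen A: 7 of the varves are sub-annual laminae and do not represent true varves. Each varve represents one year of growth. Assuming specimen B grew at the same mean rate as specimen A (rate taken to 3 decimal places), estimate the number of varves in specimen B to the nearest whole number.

73342 varves

Specimen A: true varve count = 9986 − 7 = 9979.
A: Extension rate ≈ 735.9 / 9979 = 0.074 mm per year.
For B, 5427.3 / 0.074 = 73341.89 years ≈ 73342 varves.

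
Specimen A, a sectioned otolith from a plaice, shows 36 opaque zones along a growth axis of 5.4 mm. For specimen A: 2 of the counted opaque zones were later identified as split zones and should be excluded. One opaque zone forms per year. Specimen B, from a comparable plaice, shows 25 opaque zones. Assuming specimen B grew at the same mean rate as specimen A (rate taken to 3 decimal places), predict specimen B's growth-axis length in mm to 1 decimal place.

4.0 mm

Specimen A: after corrections the count is 36 − 2 = 34 opaque zones.
A: 5.4 mm over 34 years gives 5.4 / 34 ≈ 0.159 mm/year.
Length of B = 0.159 × 25 = 4.0 mm.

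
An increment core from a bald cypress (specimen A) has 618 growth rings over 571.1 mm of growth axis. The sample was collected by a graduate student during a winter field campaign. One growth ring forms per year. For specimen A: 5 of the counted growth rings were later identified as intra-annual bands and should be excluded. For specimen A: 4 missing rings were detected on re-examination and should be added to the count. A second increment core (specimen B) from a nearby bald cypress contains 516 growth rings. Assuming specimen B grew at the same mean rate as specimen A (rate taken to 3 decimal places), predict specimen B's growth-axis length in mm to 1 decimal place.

477.8 mm

Specimen A: correcting the raw count gives 618 − 5 + 4 = 617 true growth rings.
A: Extension rate ≈ 571.1 / 617 = 0.926 mm/yr.
For B, 0.926 mm/year × 516 years = 477.8 mm.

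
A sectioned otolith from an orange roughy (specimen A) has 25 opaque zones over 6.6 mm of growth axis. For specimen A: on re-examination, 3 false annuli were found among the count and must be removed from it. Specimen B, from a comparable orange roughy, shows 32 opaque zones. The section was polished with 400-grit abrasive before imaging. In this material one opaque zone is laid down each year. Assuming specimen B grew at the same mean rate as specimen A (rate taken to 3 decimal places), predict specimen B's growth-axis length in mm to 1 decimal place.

9.6 mm

Specimen A: true opaque zone count = 25 − 3 = 22.
A: Mean rate = 6.6 mm / 22 years ≈ 0.300 mm/year.
For B, 0.300 mm/year × 32 years = 9.6 mm.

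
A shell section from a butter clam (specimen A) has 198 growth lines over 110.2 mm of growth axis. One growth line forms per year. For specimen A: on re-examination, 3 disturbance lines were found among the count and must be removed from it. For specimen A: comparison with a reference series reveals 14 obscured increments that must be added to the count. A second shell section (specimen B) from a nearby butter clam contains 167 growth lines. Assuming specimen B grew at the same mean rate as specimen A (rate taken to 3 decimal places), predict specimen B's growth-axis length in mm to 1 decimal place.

Specimen A: after corrections the count is 198 − 3 + 14 = 209 growth lines.
A: Mean rate = 110.2 mm / 209 years ≈ 0.527 mm per year.
For B, 0.527 mm/year × 167 years = 88.0 mm.

88.0 mm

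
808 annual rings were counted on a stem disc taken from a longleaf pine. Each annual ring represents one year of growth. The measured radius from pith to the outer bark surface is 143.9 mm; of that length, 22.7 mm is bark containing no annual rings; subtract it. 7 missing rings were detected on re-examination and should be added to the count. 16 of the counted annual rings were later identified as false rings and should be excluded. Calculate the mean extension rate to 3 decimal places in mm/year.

True annual ring count = 808 − 16 + 7 = 799.
The growth record spans 143.9 − 22.7 = 121.2 mm.
Mean rate = 121.2 mm / 799 years ≈ 0.152 mm/year.

0.152 mm/year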